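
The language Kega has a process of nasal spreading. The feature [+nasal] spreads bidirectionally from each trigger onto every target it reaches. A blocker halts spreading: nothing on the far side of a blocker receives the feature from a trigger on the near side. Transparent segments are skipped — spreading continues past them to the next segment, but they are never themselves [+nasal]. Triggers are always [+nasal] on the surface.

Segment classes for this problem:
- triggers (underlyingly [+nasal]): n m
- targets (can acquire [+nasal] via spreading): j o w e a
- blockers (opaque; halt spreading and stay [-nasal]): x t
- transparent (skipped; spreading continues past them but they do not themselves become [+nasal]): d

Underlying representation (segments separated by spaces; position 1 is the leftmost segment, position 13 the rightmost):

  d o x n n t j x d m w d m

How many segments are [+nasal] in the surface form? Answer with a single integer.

From /n/ at 4 rightward: 5 /n/ is itself a trigger — this domain ends here.
From /n/ at 4 leftward: 3 /x/ blocks.
From /n/ at 5 rightward: 6 /t/ blocks.
From /n/ at 5 leftward: 4 /n/ is itself a trigger — this domain ends here.
From /m/ at 10 rightward: 11 /w/ → [+nasal]; 12 /d/ transparent; 13 /m/ is itself a trigger — this domain ends here.
From /m/ at 10 leftward: 9 /d/ transparent; 8 /x/ blocks.
From /m/ at 13 rightward: word edge.
From /m/ at 13 leftward: 12 /d/ transparent; 11 /w/ → [+nasal]; 10 /m/ is itself a trigger — this domain ends here.
Targets with no active source: positions 2 7 stay [-nasal].
[+nasal] positions on the surface: 4 5 10 11 13.

5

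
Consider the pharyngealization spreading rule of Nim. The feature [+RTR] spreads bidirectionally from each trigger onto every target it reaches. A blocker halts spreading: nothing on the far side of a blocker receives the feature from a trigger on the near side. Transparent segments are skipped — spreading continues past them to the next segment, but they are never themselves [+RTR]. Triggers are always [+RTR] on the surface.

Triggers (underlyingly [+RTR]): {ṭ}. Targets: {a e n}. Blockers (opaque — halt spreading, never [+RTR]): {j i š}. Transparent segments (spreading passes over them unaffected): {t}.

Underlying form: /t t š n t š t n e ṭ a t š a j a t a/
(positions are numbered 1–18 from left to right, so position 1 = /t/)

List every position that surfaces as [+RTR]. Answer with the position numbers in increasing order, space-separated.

From /ṭ/ at 10 rightward: 11 /a/ → [+RTR]; 12 /t/ transparent; 13 /š/ blocks.
From /ṭ/ at 10 leftward: 9 /e/ → [+RTR]; 8 /n/ → [+RTR]; 7 /t/ transparent; 6 /š/ blocks.
Targets with no active source: positions 4 14 16 18 stay [-emphatic].

8 9 10 11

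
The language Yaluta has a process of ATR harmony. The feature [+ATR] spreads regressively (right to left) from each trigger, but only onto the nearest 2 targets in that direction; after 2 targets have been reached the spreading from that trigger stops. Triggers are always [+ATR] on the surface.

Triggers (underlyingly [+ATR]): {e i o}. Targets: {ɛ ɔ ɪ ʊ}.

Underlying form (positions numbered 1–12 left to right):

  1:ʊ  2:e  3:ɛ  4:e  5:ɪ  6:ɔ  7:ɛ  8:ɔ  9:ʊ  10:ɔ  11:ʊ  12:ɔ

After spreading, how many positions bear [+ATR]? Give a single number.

From /e/ at 2 leftward: 1 /ʊ/ → [+ATR]; word edge.
From /e/ at 4 leftward: 3 /ɛ/ → [+ATR]; 2 /e/ is itself a trigger — this domain ends here.
Targets with no active source: positions 5 6 7 8 9 10 11 12 stay [-ATR].
[+ATR] positions on the surface: 1 2 3 4.

4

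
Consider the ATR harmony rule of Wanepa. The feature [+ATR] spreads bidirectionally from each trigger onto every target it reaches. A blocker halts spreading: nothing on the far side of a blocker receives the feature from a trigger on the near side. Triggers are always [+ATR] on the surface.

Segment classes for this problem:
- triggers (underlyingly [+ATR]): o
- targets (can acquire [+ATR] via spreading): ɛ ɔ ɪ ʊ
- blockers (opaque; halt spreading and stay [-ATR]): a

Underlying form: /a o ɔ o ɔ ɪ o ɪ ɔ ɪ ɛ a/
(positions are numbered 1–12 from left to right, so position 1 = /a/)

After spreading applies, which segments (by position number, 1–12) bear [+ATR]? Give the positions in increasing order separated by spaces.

From /o/ at 2 rightward: 3 /ɔ/ → [+ATR]; 4 /o/ is itself a trigger — this domain ends here.
From /o/ at 2 leftward: 1 /a/ blocks.
From /o/ at 4 rightward: 5 /ɔ/ → [+ATR]; 6 /ɪ/ → [+ATR]; 7 /o/ is itself a trigger — this domain ends here.
From /o/ at 4 leftward: 3 /ɔ/ → [+ATR]; 2 /o/ is itself a trigger — this domain ends here.
From /o/ at 7 rightward: 8 /ɪ/ → [+ATR]; 9 /ɔ/ → [+ATR]; 10 /ɪ/ → [+ATR]; 11 /ɛ/ → [+ATR]; 12 /a/ blocks.
From /o/ at 7 leftward: 6 /ɪ/ → [+ATR]; 5 /ɔ/ → [+ATR]; 4 /o/ is itself a trigger — this domain ends here.

2 3 4 5 6 7 8 9 10 11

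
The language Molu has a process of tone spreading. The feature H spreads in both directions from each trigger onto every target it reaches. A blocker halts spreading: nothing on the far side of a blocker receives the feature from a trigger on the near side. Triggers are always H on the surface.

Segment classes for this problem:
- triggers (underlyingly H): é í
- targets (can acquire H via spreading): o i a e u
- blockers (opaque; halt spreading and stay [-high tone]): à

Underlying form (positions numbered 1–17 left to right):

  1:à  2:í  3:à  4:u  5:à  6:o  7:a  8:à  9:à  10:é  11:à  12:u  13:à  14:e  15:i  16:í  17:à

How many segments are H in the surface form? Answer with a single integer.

5

From /í/ at 2 rightward: 3 /à/ blocks.
From /í/ at 2 leftward: 1 /à/ blocks.
From /é/ at 10 rightward: 11 /à/ blocks.
From /é/ at 10 leftward: 9 /à/ blocks.
From /í/ at 16 rightward: 17 /à/ blocks.
From /í/ at 16 leftward: 15 /i/ → H; 14 /e/ → H; 13 /à/ blocks.
Targets with no active source: positions 4 6 7 12 stay [-high tone].
H positions on the surface: 2 10 14 15 16.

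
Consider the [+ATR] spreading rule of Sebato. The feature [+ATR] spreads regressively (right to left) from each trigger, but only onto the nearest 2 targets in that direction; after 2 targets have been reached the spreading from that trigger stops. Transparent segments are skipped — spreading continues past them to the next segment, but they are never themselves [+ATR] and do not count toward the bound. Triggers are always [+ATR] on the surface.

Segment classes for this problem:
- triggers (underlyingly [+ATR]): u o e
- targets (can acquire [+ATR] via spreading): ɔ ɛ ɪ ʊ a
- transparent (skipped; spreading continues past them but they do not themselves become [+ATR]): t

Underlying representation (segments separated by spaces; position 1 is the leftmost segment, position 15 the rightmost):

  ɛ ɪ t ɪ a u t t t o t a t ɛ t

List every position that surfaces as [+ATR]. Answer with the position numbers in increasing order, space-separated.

From /u/ at 6 leftward: 5 /a/ → [+ATR]; 4 /ɪ/ → [+ATR]; bound reached.
From /o/ at 10 leftward: 9 /t/ transparent; 8 /t/ transparent; 7 /t/ transparent; 6 /u/ is itself a trigger — this domain ends here.
Targets with no active source: positions 1 2 12 14 stay [-ATR].

4 5 6 10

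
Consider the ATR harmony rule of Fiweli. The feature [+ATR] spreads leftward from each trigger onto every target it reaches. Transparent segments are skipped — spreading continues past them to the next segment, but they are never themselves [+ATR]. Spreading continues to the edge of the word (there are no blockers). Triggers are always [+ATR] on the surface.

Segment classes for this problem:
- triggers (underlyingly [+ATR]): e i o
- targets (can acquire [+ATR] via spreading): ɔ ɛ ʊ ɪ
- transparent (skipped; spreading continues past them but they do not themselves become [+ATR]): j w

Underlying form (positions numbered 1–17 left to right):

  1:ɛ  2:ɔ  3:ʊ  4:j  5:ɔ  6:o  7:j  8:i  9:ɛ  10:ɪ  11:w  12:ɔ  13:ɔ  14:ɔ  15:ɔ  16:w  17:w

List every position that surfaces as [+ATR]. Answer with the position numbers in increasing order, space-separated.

From /o/ at 6 leftward: 5 /ɔ/ → [+ATR]; 4 /j/ transparent; 3 /ʊ/ → [+ATR]; 2 /ɔ/ → [+ATR]; 1 /ɛ/ → [+ATR]; word edge.
From /i/ at 8 leftward: 7 /j/ transparent; 6 /o/ is itself a trigger — this domain ends here.
Targets with no active source: positions 9 10 12 13 14 15 stay [-ATR].

1 2 3 5 6 8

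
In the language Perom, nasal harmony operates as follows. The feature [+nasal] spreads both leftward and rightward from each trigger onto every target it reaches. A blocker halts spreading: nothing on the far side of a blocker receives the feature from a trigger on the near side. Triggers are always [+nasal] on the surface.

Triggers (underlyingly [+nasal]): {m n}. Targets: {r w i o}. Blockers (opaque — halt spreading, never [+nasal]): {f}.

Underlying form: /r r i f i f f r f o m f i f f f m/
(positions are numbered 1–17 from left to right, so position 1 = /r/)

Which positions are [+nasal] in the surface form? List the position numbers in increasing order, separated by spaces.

From /m/ at 11 rightward: 12 /f/ blocks.
From /m/ at 11 leftward: 10 /o/ → [+nasal]; 9 /f/ blocks.
From /m/ at 17 rightward: word edge.
From /m/ at 17 leftward: 16 /f/ blocks.
Targets with no active source: positions 1 2 3 5 8 13 stay [-nasal].

10 11 17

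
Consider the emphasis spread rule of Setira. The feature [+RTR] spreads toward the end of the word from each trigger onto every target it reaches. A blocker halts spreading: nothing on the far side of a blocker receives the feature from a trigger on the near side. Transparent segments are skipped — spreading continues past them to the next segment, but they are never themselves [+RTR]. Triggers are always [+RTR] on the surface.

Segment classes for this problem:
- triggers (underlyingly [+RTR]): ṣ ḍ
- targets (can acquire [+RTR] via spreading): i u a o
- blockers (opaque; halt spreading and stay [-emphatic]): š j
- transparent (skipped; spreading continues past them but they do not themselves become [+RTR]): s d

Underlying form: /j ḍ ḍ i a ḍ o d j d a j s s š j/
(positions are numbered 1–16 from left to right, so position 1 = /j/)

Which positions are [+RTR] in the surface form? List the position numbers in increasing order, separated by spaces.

From /ḍ/ at 2 rightward: 3 /ḍ/ is itself a trigger — this domain ends here.
From /ḍ/ at 3 rightward: 4 /i/ → [+RTR]; 5 /a/ → [+RTR]; 6 /ḍ/ is itself a trigger — this domain ends here.
From /ḍ/ at 6 rightward: 7 /o/ → [+RTR]; 8 /d/ transparent; 9 /j/ blocks.
Target with no active source: position 11 stays [-emphatic].

2 3 4 5 6 7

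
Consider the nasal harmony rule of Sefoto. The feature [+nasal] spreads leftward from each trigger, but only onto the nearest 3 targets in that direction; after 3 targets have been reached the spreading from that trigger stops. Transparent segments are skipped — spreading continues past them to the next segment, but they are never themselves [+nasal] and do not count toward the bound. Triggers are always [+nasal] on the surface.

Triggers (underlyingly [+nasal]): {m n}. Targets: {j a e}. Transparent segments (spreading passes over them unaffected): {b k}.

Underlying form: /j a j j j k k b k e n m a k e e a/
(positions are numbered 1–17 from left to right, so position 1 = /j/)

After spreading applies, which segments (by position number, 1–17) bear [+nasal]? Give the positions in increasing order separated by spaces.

4 5 10 11 12

From /n/ at 11 leftward: 10 /e/ → [+nasal]; 9 /k/ transparent; 8 /b/ transparent; 7 /k/ transparent; 6 /k/ transparent; 5 /j/ → [+nasal]; 4 /j/ → [+nasal]; bound reached.
From /m/ at 12 leftward: 11 /n/ is itself a trigger — this domain ends here.
Targets with no active source: positions 1 2 3 13 15 16 17 stay [-nasal].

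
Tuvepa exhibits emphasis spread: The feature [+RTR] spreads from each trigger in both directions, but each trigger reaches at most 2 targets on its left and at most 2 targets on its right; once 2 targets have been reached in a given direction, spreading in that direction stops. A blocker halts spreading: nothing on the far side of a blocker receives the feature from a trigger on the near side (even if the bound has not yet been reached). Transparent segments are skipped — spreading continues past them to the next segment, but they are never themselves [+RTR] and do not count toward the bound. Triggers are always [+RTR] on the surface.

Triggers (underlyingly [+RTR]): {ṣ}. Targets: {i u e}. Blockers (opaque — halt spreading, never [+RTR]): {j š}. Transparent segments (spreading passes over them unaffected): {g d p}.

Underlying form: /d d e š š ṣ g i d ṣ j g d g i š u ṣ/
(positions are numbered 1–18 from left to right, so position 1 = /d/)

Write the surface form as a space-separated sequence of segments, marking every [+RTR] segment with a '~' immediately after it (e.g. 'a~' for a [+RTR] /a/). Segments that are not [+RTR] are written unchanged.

From /ṣ/ at 6 rightward: 7 /g/ transparent; 8 /i/ → [+RTR]; 9 /d/ transparent; 10 /ṣ/ is itself a trigger — this domain ends here.
From /ṣ/ at 6 leftward: 5 /š/ blocks.
From /ṣ/ at 10 rightward: 11 /j/ blocks.
From /ṣ/ at 10 leftward: 9 /d/ transparent; 8 /i/ → [+RTR]; 7 /g/ transparent; 6 /ṣ/ is itself a trigger — this domain ends here.
From /ṣ/ at 18 rightward: word edge.
From /ṣ/ at 18 leftward: 17 /u/ → [+RTR]; 16 /š/ blocks.
Targets with no active source: positions 3 15 stay [-emphatic].
[+RTR] positions on the surface: 6 8 10 17 18.

d d e š š ṣ~ g i~ d ṣ~ j g d g i š u~ ṣ~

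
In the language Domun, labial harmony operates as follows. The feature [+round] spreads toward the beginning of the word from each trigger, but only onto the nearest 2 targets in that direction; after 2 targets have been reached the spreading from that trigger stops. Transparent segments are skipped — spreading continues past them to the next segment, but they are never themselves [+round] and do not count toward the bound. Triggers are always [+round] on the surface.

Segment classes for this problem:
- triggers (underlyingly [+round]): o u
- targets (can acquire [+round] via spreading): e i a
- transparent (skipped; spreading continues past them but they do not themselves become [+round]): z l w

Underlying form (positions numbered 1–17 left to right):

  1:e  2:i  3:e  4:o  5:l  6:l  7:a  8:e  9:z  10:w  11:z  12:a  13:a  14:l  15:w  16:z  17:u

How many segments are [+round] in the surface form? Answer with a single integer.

From /o/ at 4 leftward: 3 /e/ → [+round]; 2 /i/ → [+round]; bound reached.
From /u/ at 17 leftward: 16 /z/ transparent; 15 /w/ transparent; 14 /l/ transparent; 13 /a/ → [+round]; 12 /a/ → [+round]; bound reached.
Targets with no active source: positions 1 7 8 stay [-round].
[+round] positions on the surface: 2 3 4 12 13 17.

6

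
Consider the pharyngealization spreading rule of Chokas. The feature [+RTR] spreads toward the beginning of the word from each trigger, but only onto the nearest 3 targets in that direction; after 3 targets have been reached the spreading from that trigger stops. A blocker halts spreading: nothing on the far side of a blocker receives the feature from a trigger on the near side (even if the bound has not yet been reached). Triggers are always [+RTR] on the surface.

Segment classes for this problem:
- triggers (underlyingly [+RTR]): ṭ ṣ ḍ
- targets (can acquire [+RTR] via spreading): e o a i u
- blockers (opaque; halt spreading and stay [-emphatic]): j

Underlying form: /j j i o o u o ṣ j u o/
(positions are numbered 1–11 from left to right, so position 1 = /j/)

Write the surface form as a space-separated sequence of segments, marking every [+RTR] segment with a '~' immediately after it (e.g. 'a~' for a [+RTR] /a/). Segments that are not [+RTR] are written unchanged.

j j i o o~ u~ o~ ṣ~ j u o

From /ṣ/ at 8 leftward: 7 /o/ → [+RTR]; 6 /u/ → [+RTR]; 5 /o/ → [+RTR]; bound reached.
Targets with no active source: positions 3 4 10 11 stay [-emphatic].
[+RTR] positions on the surface: 5 6 7 8.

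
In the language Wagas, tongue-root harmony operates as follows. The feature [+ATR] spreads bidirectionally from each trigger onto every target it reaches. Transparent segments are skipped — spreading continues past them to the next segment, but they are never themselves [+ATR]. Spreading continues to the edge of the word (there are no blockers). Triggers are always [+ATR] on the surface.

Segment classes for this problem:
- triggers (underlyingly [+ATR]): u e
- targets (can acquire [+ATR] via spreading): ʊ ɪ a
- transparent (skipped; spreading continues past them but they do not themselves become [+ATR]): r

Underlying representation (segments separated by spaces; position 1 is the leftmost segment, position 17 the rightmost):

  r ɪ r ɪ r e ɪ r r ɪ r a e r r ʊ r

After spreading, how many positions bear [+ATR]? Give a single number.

From /e/ at 6 rightward: 7 /ɪ/ → [+ATR]; 8 /r/ transparent; 9 /r/ transparent; 10 /ɪ/ → [+ATR]; 11 /r/ transparent; 12 /a/ → [+ATR]; 13 /e/ is itself a trigger — this domain ends here.
From /e/ at 6 leftward: 5 /r/ transparent; 4 /ɪ/ → [+ATR]; 3 /r/ transparent; 2 /ɪ/ → [+ATR]; 1 /r/ transparent; word edge.
From /e/ at 13 rightward: 14 /r/ transparent; 15 /r/ transparent; 16 /ʊ/ → [+ATR]; 17 /r/ transparent; word edge.
From /e/ at 13 leftward: 12 /a/ → [+ATR]; 11 /r/ transparent; 10 /ɪ/ → [+ATR]; 9 /r/ transparent; 8 /r/ transparent; 7 /ɪ/ → [+ATR]; 6 /e/ is itself a trigger — this domain ends here.
[+ATR] positions on the surface: 2 4 6 7 10 12 13 16.

8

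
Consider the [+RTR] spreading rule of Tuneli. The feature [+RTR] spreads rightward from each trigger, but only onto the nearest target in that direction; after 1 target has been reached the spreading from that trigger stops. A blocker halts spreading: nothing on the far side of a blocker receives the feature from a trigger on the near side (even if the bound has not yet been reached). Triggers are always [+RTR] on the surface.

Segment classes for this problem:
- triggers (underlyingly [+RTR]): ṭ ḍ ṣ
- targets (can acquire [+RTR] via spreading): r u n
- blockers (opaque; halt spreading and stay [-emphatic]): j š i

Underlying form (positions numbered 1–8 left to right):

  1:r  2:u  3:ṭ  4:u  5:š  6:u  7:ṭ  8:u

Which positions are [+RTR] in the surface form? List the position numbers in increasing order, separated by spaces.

From /ṭ/ at 3 rightward: 4 /u/ → [+RTR]; bound reached.
From /ṭ/ at 7 rightward: 8 /u/ → [+RTR]; bound reached.
Targets with no active source: positions 1 2 6 stay [-emphatic].

3 4 7 8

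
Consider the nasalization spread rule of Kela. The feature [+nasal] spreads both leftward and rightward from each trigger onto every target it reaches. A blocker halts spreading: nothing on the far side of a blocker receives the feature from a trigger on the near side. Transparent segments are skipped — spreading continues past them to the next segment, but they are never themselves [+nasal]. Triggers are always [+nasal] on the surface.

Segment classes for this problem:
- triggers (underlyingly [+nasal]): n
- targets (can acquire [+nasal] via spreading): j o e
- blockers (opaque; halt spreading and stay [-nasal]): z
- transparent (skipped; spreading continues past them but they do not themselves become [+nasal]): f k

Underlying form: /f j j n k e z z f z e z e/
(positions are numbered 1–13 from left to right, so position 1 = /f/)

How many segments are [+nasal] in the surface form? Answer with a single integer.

From /n/ at 4 rightward: 5 /k/ transparent; 6 /e/ → [+nasal]; 7 /z/ blocks.
From /n/ at 4 leftward: 3 /j/ → [+nasal]; 2 /j/ → [+nasal]; 1 /f/ transparent; word edge.
Targets with no active source: positions 11 13 stay [-nasal].
[+nasal] positions on the surface: 2 3 4 6.

4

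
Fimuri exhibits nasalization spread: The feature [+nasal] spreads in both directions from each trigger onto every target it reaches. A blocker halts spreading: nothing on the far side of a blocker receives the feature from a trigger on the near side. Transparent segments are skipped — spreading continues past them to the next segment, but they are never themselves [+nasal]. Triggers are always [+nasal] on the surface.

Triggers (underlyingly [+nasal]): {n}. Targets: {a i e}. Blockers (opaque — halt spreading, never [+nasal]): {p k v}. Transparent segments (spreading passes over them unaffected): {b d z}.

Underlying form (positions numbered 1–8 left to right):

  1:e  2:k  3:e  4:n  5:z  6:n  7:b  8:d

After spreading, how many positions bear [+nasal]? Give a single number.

From /n/ at 4 rightward: 5 /z/ transparent; 6 /n/ is itself a trigger — this domain ends here.
From /n/ at 4 leftward: 3 /e/ → [+nasal]; 2 /k/ blocks.
From /n/ at 6 rightward: 7 /b/ transparent; 8 /d/ transparent; word edge.
From /n/ at 6 leftward: 5 /z/ transparent; 4 /n/ is itself a trigger — this domain ends here.
Target with no active source: position 1 stays [-nasal].
[+nasal] positions on the surface: 3 4 6.

3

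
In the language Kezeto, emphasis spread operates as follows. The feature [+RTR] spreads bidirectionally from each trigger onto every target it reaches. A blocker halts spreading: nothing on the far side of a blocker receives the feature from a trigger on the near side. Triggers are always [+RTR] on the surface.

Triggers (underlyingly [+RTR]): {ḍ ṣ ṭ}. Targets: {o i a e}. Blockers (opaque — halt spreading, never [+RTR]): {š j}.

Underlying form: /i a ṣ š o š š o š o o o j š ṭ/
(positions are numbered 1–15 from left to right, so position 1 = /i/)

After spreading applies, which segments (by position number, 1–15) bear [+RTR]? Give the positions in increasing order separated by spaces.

1 2 3 15

From /ṣ/ at 3 rightward: 4 /š/ blocks.
From /ṣ/ at 3 leftward: 2 /a/ → [+RTR]; 1 /i/ → [+RTR]; word edge.
From /ṭ/ at 15 rightward: word edge.
From /ṭ/ at 15 leftward: 14 /š/ blocks.
Targets with no active source: positions 5 8 10 11 12 stay [-emphatic].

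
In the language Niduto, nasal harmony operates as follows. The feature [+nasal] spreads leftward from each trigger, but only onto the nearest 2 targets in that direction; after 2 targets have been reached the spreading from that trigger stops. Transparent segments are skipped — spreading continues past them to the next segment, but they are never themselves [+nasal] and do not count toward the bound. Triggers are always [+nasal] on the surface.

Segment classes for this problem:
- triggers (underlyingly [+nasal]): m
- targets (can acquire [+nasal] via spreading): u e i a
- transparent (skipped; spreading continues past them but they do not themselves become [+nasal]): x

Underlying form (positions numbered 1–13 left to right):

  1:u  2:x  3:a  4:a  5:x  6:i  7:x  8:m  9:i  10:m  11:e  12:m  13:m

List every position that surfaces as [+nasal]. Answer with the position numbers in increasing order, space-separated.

From /m/ at 8 leftward: 7 /x/ transparent; 6 /i/ → [+nasal]; 5 /x/ transparent; 4 /a/ → [+nasal]; bound reached.
From /m/ at 10 leftward: 9 /i/ → [+nasal]; 8 /m/ is itself a trigger — this domain ends here.
From /m/ at 12 leftward: 11 /e/ → [+nasal]; 10 /m/ is itself a trigger — this domain ends here.
From /m/ at 13 leftward: 12 /m/ is itself a trigger — this domain ends here.
Targets with no active source: positions 1 3 stay [-nasal].

4 6 8 9 10 11 12 13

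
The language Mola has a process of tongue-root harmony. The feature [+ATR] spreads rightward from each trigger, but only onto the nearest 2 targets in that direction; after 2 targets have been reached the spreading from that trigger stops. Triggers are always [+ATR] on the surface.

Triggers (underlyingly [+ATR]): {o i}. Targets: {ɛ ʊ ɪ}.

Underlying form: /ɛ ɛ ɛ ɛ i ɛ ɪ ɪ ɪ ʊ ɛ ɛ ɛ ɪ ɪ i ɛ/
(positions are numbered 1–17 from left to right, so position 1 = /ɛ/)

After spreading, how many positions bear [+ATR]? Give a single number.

From /i/ at 5 rightward: 6 /ɛ/ → [+ATR]; 7 /ɪ/ → [+ATR]; bound reached.
From /i/ at 16 rightward: 17 /ɛ/ → [+ATR]; word edge.
Targets with no active source: positions 1 2 3 4 8 9 10 11 12 13 14 15 stay [-ATR].
[+ATR] positions on the surface: 5 6 7 16 17.

5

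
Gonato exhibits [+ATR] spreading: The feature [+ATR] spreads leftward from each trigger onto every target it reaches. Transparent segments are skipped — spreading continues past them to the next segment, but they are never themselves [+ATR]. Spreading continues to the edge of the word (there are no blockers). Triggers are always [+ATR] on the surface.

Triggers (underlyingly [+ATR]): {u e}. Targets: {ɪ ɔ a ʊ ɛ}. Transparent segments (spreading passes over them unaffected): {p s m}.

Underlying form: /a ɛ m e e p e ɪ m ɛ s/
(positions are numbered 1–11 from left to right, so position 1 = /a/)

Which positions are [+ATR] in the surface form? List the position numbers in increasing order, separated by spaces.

1 2 4 5 7

From /e/ at 4 leftward: 3 /m/ transparent; 2 /ɛ/ → [+ATR]; 1 /a/ → [+ATR]; word edge.
From /e/ at 5 leftward: 4 /e/ is itself a trigger — this domain ends here.
From /e/ at 7 leftward: 6 /p/ transparent; 5 /e/ is itself a trigger — this domain ends here.
Targets with no active source: positions 8 10 stay [-ATR].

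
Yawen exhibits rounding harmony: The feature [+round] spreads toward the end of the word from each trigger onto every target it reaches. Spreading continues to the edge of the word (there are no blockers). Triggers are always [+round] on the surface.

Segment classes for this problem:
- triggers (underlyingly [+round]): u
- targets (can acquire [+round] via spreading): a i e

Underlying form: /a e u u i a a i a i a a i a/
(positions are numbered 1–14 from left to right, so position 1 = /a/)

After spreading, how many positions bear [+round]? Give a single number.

From /u/ at 3 rightward: 4 /u/ is itself a trigger — this domain ends here.
From /u/ at 4 rightward: 5 /i/ → [+round]; 6 /a/ → [+round]; 7 /a/ → [+round]; 8 /i/ → [+round]; 9 /a/ → [+round]; 10 /i/ → [+round]; 11 /a/ → [+round]; 12 /a/ → [+round]; 13 /i/ → [+round]; 14 /a/ → [+round]; word edge.
Targets with no active source: positions 1 2 stay [-round].
[+round] positions on the surface: 3 4 5 6 7 8 9 10 11 12 13 14.

12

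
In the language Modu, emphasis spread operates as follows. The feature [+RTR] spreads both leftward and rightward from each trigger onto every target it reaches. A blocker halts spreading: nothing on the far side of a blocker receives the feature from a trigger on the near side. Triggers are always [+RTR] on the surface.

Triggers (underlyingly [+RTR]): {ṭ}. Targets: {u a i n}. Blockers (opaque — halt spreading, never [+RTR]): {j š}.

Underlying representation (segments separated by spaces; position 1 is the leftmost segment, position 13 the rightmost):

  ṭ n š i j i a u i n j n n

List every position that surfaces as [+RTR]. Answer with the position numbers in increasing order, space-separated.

1 2

From /ṭ/ at 1 rightward: 2 /n/ → [+RTR]; 3 /š/ blocks.
From /ṭ/ at 1 leftward: word edge.
Targets with no active source: positions 4 6 7 8 9 10 12 13 stay [-emphatic].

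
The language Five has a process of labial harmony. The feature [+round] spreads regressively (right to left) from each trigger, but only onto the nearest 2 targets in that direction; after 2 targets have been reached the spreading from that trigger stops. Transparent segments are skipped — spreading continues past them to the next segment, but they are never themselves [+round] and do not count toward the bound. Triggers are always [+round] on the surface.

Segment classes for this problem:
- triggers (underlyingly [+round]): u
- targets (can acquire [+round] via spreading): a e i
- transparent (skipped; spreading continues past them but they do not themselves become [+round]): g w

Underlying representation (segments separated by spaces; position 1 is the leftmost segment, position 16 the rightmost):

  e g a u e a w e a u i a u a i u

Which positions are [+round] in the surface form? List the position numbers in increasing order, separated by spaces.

1 3 4 8 9 10 11 12 13 14 15 16

From /u/ at 4 leftward: 3 /a/ → [+round]; 2 /g/ transparent; 1 /e/ → [+round]; bound reached.
From /u/ at 10 leftward: 9 /a/ → [+round]; 8 /e/ → [+round]; bound reached.
From /u/ at 13 leftward: 12 /a/ → [+round]; 11 /i/ → [+round]; bound reached.
From /u/ at 16 leftward: 15 /i/ → [+round]; 14 /a/ → [+round]; bound reached.
Targets with no active source: positions 5 6 stay [-round].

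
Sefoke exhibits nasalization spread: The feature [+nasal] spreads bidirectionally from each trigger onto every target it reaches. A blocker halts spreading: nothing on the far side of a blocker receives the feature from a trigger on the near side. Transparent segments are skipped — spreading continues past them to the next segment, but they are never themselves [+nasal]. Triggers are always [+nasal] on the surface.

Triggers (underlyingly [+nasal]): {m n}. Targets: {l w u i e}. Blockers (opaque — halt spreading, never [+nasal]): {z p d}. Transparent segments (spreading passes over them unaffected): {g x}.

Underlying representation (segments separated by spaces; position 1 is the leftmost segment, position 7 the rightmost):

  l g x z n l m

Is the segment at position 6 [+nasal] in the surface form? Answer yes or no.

yes

From /n/ at 5 rightward: 6 /l/ → [+nasal]; 7 /m/ is itself a trigger — this domain ends here.
From /n/ at 5 leftward: 4 /z/ blocks.
From /m/ at 7 rightward: word edge.
From /m/ at 7 leftward: 6 /l/ → [+nasal]; 5 /n/ is itself a trigger — this domain ends here.
Target with no active source: position 1 stays [-nasal].
[+nasal] positions on the surface: 5 6 7.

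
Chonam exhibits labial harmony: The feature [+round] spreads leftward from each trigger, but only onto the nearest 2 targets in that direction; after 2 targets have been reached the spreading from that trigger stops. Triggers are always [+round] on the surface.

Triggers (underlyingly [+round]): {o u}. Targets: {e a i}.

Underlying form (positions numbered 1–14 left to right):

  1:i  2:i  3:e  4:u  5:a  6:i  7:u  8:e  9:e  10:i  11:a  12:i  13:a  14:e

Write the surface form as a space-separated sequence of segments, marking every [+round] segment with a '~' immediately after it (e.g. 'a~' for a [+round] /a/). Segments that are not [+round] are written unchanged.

From /u/ at 4 leftward: 3 /e/ → [+round]; 2 /i/ → [+round]; bound reached.
From /u/ at 7 leftward: 6 /i/ → [+round]; 5 /a/ → [+round]; bound reached.
Targets with no active source: positions 1 8 9 10 11 12 13 14 stay [-round].
[+round] positions on the surface: 2 3 4 5 6 7.

i i~ e~ u~ a~ i~ u~ e e i a i a e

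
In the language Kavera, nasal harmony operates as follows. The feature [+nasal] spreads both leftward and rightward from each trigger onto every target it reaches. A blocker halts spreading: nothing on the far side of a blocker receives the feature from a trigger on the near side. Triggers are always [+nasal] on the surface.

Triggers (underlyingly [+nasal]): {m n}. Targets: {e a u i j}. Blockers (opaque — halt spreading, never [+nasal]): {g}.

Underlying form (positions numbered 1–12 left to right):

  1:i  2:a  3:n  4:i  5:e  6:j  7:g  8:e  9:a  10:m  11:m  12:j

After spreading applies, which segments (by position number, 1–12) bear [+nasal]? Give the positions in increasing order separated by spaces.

1 2 3 4 5 6 8 9 10 11 12

From /n/ at 3 rightward: 4 /i/ → [+nasal]; 5 /e/ → [+nasal]; 6 /j/ → [+nasal]; 7 /g/ blocks.
From /n/ at 3 leftward: 2 /a/ → [+nasal]; 1 /i/ → [+nasal]; word edge.
From /m/ at 10 rightward: 11 /m/ is itself a trigger — this domain ends here.
From /m/ at 10 leftward: 9 /a/ → [+nasal]; 8 /e/ → [+nasal]; 7 /g/ blocks.
From /m/ at 11 rightward: 12 /j/ → [+nasal]; word edge.
From /m/ at 11 leftward: 10 /m/ is itself a trigger — this domain ends here.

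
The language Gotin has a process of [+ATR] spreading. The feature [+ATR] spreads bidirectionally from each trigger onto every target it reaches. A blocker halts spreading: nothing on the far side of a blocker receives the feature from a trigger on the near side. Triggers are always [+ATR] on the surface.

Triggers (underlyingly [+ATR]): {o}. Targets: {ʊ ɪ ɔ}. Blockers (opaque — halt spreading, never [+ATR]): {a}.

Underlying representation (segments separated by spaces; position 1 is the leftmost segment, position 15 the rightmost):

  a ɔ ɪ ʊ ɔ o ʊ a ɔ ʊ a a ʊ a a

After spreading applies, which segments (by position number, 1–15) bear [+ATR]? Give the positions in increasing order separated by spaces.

From /o/ at 6 rightward: 7 /ʊ/ → [+ATR]; 8 /a/ blocks.
From /o/ at 6 leftward: 5 /ɔ/ → [+ATR]; 4 /ʊ/ → [+ATR]; 3 /ɪ/ → [+ATR]; 2 /ɔ/ → [+ATR]; 1 /a/ blocks.
Targets with no active source: positions 9 10 13 stay [-ATR].

2 3 4 5 6 7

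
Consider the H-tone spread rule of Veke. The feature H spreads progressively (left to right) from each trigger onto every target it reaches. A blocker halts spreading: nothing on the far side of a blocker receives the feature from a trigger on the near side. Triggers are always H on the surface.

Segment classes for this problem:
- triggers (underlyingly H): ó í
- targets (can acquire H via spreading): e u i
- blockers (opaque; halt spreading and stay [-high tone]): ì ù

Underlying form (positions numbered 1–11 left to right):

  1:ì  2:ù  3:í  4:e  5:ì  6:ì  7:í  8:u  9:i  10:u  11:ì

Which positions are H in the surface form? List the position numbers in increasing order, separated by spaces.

3 4 7 8 9 10

From /í/ at 3 rightward: 4 /e/ → H; 5 /ì/ blocks.
From /í/ at 7 rightward: 8 /u/ → H; 9 /i/ → H; 10 /u/ → H; 11 /ì/ blocks.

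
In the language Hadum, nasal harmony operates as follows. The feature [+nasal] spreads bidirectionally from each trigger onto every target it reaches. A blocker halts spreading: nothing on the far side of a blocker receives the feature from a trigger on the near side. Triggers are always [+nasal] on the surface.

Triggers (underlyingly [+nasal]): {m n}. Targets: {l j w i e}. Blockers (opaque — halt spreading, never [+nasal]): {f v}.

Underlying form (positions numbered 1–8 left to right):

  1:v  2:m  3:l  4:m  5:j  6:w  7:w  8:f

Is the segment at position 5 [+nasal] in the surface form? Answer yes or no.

From /m/ at 2 rightward: 3 /l/ → [+nasal]; 4 /m/ is itself a trigger — this domain ends here.
From /m/ at 2 leftward: 1 /v/ blocks.
From /m/ at 4 rightward: 5 /j/ → [+nasal]; 6 /w/ → [+nasal]; 7 /w/ → [+nasal]; 8 /f/ blocks.
From /m/ at 4 leftward: 3 /l/ → [+nasal]; 2 /m/ is itself a trigger — this domain ends here.
[+nasal] positions on the surface: 2 3 4 5 6 7.

yes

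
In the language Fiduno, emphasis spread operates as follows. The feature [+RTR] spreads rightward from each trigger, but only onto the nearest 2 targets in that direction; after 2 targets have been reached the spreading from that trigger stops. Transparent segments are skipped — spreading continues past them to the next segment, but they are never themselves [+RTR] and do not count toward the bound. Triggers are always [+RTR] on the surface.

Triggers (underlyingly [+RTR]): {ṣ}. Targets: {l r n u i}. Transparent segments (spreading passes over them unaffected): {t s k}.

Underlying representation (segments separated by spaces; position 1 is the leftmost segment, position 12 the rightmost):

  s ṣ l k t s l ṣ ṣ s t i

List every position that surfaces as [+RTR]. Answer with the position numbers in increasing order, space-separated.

From /ṣ/ at 2 rightward: 3 /l/ → [+RTR]; 4 /k/ transparent; 5 /t/ transparent; 6 /s/ transparent; 7 /l/ → [+RTR]; bound reached.
From /ṣ/ at 8 rightward: 9 /ṣ/ is itself a trigger — this domain ends here.
From /ṣ/ at 9 rightward: 10 /s/ transparent; 11 /t/ transparent; 12 /i/ → [+RTR]; word edge.

2 3 7 8 9 12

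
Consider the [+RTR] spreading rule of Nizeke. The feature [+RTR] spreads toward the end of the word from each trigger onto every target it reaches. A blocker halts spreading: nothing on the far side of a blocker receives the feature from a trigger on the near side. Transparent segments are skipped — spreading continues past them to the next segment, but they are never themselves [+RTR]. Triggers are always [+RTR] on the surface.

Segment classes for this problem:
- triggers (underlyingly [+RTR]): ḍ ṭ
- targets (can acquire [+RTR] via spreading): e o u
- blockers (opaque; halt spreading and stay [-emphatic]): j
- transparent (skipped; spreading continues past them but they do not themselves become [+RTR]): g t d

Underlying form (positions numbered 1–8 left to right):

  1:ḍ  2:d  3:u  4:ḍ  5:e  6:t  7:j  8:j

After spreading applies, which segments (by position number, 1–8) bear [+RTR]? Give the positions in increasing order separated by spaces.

From /ḍ/ at 1 rightward: 2 /d/ transparent; 3 /u/ → [+RTR]; 4 /ḍ/ is itself a trigger — this domain ends here.
From /ḍ/ at 4 rightward: 5 /e/ → [+RTR]; 6 /t/ transparent; 7 /j/ blocks.

1 3 4 5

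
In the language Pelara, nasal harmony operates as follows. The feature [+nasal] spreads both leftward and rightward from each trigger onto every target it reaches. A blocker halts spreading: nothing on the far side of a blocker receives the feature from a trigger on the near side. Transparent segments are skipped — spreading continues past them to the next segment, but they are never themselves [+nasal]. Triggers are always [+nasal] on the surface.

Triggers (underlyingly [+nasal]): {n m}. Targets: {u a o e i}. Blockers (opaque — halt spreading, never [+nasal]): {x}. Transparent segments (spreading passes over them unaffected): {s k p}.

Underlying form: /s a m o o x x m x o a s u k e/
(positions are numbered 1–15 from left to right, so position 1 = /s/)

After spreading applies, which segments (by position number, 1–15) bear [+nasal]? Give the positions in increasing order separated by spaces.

2 3 4 5 8

From /m/ at 3 rightward: 4 /o/ → [+nasal]; 5 /o/ → [+nasal]; 6 /x/ blocks.
From /m/ at 3 leftward: 2 /a/ → [+nasal]; 1 /s/ transparent; word edge.
From /m/ at 8 rightward: 9 /x/ blocks.
From /m/ at 8 leftward: 7 /x/ blocks.
Targets with no active source: positions 10 11 13 15 stay [-nasal].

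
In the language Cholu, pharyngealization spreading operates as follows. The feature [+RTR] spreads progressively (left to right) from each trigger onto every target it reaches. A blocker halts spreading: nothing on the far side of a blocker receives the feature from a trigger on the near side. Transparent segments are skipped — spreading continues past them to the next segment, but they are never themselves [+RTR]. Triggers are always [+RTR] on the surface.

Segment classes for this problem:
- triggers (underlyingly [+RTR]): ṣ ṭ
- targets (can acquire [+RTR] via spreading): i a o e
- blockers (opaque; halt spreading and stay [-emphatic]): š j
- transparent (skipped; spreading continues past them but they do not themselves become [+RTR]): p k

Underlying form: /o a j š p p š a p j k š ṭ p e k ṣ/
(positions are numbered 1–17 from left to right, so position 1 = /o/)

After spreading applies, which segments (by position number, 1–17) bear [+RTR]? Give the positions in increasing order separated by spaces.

13 15 17

From /ṭ/ at 13 rightward: 14 /p/ transparent; 15 /e/ → [+RTR]; 16 /k/ transparent; 17 /ṣ/ is itself a trigger — this domain ends here.
From /ṣ/ at 17 rightward: word edge.
Targets with no active source: positions 1 2 8 stay [-emphatic].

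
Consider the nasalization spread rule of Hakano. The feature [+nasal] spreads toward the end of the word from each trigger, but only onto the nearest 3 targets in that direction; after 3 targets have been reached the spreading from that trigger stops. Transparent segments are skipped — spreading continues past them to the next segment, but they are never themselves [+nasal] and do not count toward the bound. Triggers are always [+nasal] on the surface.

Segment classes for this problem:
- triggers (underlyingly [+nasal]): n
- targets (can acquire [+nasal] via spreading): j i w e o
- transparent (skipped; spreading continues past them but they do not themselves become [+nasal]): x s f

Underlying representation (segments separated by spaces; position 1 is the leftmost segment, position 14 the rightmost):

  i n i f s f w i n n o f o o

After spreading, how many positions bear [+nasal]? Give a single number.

9

From /n/ at 2 rightward: 3 /i/ → [+nasal]; 4 /f/ transparent; 5 /s/ transparent; 6 /f/ transparent; 7 /w/ → [+nasal]; 8 /i/ → [+nasal]; bound reached.
From /n/ at 9 rightward: 10 /n/ is itself a trigger — this domain ends here.
From /n/ at 10 rightward: 11 /o/ → [+nasal]; 12 /f/ transparent; 13 /o/ → [+nasal]; 14 /o/ → [+nasal]; bound reached.
Target with no active source: position 1 stays [-nasal].
[+nasal] positions on the surface: 2 3 7 8 9 10 11 13 14.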